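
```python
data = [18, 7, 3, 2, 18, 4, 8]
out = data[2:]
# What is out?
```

data has length 7. The slice data[2:] selects indices [2, 3, 4, 5, 6] (2->3, 3->2, 4->18, 5->4, 6->8), giving [3, 2, 18, 4, 8].

[3, 2, 18, 4, 8]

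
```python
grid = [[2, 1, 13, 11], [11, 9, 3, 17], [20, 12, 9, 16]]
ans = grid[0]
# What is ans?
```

grid has 3 rows. Row 0 is [2, 1, 13, 11].

[2, 1, 13, 11]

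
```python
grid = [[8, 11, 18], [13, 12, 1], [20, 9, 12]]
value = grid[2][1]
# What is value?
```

grid[2] = [20, 9, 12]. Taking column 1 of that row yields 9.

9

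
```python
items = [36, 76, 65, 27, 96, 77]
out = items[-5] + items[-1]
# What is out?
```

items has length 6. Negative index -5 maps to positive index 6 + (-5) = 1. items[1] = 76.
items has length 6. Negative index -1 maps to positive index 6 + (-1) = 5. items[5] = 77.
Sum: 76 + 77 = 153.

153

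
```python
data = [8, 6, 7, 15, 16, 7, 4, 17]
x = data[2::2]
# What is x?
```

data has length 8. The slice data[2::2] selects indices [2, 4, 6] (2->7, 4->16, 6->4), giving [7, 16, 4].

[7, 16, 4]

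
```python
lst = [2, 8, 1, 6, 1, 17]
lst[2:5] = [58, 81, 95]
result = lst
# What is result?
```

lst starts as [2, 8, 1, 6, 1, 17] (length 6). The slice lst[2:5] covers indices [2, 3, 4] with values [1, 6, 1]. Replacing that slice with [58, 81, 95] (same length) produces [2, 8, 58, 81, 95, 17].

[2, 8, 58, 81, 95, 17]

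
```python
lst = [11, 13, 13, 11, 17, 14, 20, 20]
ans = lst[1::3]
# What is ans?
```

lst has length 8. The slice lst[1::3] selects indices [1, 4, 7] (1->13, 4->17, 7->20), giving [13, 17, 20].

[13, 17, 20]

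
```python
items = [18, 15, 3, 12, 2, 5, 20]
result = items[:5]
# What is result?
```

items has length 7. The slice items[:5] selects indices [0, 1, 2, 3, 4] (0->18, 1->15, 2->3, 3->12, 4->2), giving [18, 15, 3, 12, 2].

[18, 15, 3, 12, 2]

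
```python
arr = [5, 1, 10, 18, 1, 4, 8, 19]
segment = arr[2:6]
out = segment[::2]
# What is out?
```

arr has length 8. The slice arr[2:6] selects indices [2, 3, 4, 5] (2->10, 3->18, 4->1, 5->4), giving [10, 18, 1, 4]. So segment = [10, 18, 1, 4]. segment has length 4. The slice segment[::2] selects indices [0, 2] (0->10, 2->1), giving [10, 1].

[10, 1]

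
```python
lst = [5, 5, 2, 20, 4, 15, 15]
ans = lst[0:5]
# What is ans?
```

lst has length 7. The slice lst[0:5] selects indices [0, 1, 2, 3, 4] (0->5, 1->5, 2->2, 3->20, 4->4), giving [5, 5, 2, 20, 4].

[5, 5, 2, 20, 4]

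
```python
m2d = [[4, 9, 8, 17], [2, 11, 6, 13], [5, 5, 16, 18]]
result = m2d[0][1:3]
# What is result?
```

m2d[0] = [4, 9, 8, 17]. m2d[0] has length 4. The slice m2d[0][1:3] selects indices [1, 2] (1->9, 2->8), giving [9, 8].

[9, 8]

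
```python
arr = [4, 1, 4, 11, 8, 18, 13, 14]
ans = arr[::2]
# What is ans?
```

arr has length 8. The slice arr[::2] selects indices [0, 2, 4, 6] (0->4, 2->4, 4->8, 6->13), giving [4, 4, 8, 13].

[4, 4, 8, 13]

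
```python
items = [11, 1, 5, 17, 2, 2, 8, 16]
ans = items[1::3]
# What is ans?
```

items has length 8. The slice items[1::3] selects indices [1, 4, 7] (1->1, 4->2, 7->16), giving [1, 2, 16].

[1, 2, 16]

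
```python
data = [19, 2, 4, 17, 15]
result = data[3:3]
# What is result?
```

data has length 5. The slice data[3:3] resolves to an empty index range, so the result is [].

[]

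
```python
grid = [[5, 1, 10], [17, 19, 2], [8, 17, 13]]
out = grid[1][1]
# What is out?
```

grid[1] = [17, 19, 2]. Taking column 1 of that row yields 19.

19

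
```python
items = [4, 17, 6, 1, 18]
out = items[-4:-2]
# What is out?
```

items has length 5. The slice items[-4:-2] selects indices [1, 2] (1->17, 2->6), giving [17, 6].

[17, 6]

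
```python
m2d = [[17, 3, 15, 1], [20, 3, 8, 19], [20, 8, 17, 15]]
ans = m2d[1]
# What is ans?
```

m2d has 3 rows. Row 1 is [20, 3, 8, 19].

[20, 3, 8, 19]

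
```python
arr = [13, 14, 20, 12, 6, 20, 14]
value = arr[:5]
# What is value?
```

arr has length 7. The slice arr[:5] selects indices [0, 1, 2, 3, 4] (0->13, 1->14, 2->20, 3->12, 4->6), giving [13, 14, 20, 12, 6].

[13, 14, 20, 12, 6]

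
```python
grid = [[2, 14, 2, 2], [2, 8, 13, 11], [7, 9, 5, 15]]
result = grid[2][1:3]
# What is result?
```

grid[2] = [7, 9, 5, 15]. grid[2] has length 4. The slice grid[2][1:3] selects indices [1, 2] (1->9, 2->5), giving [9, 5].

[9, 5]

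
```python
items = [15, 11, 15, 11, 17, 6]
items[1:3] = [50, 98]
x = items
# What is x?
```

items starts as [15, 11, 15, 11, 17, 6] (length 6). The slice items[1:3] covers indices [1, 2] with values [11, 15]. Replacing that slice with [50, 98] (same length) produces [15, 50, 98, 11, 17, 6].

[15, 50, 98, 11, 17, 6]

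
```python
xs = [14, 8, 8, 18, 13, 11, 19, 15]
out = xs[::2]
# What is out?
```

xs has length 8. The slice xs[::2] selects indices [0, 2, 4, 6] (0->14, 2->8, 4->13, 6->19), giving [14, 8, 13, 19].

[14, 8, 13, 19]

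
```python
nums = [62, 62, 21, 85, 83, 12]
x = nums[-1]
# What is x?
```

nums has length 6. Negative index -1 maps to positive index 6 + (-1) = 5. nums[5] = 12.

12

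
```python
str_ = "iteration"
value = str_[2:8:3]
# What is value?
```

str_ has length 9. The slice str_[2:8:3] selects indices [2, 5] (2->'e', 5->'t'), giving 'et'.

'et'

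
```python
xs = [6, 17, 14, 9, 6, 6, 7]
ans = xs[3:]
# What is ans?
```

xs has length 7. The slice xs[3:] selects indices [3, 4, 5, 6] (3->9, 4->6, 5->6, 6->7), giving [9, 6, 6, 7].

[9, 6, 6, 7]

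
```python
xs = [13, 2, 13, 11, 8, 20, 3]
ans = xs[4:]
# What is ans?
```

xs has length 7. The slice xs[4:] selects indices [4, 5, 6] (4->8, 5->20, 6->3), giving [8, 20, 3].

[8, 20, 3]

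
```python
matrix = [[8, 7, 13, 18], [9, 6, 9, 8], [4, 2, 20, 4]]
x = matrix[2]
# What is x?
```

matrix has 3 rows. Row 2 is [4, 2, 20, 4].

[4, 2, 20, 4]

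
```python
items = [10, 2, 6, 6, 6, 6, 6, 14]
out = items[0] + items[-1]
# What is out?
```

items has length 8. items[0] = 10.
items has length 8. Negative index -1 maps to positive index 8 + (-1) = 7. items[7] = 14.
Sum: 10 + 14 = 24.

24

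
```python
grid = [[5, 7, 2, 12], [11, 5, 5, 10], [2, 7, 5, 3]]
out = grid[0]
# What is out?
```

grid has 3 rows. Row 0 is [5, 7, 2, 12].

[5, 7, 2, 12]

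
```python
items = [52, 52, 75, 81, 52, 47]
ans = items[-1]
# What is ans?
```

items has length 6. Negative index -1 maps to positive index 6 + (-1) = 5. items[5] = 47.

47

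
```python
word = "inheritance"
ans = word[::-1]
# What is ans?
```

word has length 11. The slice word[::-1] selects indices [10, 9, 8, 7, 6, 5, 4, 3, 2, 1, 0] (10->'e', 9->'c', 8->'n', 7->'a', 6->'t', 5->'i', 4->'r', 3->'e', 2->'h', 1->'n', 0->'i'), giving 'ecnatirehni'.

'ecnatirehni'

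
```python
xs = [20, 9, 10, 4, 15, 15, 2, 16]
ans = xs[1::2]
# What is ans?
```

xs has length 8. The slice xs[1::2] selects indices [1, 3, 5, 7] (1->9, 3->4, 5->15, 7->16), giving [9, 4, 15, 16].

[9, 4, 15, 16]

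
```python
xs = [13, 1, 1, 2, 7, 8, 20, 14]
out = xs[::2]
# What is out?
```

xs has length 8. The slice xs[::2] selects indices [0, 2, 4, 6] (0->13, 2->1, 4->7, 6->20), giving [13, 1, 7, 20].

[13, 1, 7, 20]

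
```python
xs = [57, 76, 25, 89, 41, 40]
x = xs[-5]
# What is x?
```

xs has length 6. Negative index -5 maps to positive index 6 + (-5) = 1. xs[1] = 76.

76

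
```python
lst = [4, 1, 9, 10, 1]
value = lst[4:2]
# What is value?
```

lst has length 5. The slice lst[4:2] resolves to an empty index range, so the result is [].

[]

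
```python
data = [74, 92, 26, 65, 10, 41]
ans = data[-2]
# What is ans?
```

data has length 6. Negative index -2 maps to positive index 6 + (-2) = 4. data[4] = 10.

10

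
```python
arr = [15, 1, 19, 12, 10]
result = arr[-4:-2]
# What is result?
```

arr has length 5. The slice arr[-4:-2] selects indices [1, 2] (1->1, 2->19), giving [1, 19].

[1, 19]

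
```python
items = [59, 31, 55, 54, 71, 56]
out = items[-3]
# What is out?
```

items has length 6. Negative index -3 maps to positive index 6 + (-3) = 3. items[3] = 54.

54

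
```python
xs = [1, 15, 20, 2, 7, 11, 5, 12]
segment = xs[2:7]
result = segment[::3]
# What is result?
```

xs has length 8. The slice xs[2:7] selects indices [2, 3, 4, 5, 6] (2->20, 3->2, 4->7, 5->11, 6->5), giving [20, 2, 7, 11, 5]. So segment = [20, 2, 7, 11, 5]. segment has length 5. The slice segment[::3] selects indices [0, 3] (0->20, 3->11), giving [20, 11].

[20, 11]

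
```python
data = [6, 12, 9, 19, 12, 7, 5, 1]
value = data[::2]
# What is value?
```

data has length 8. The slice data[::2] selects indices [0, 2, 4, 6] (0->6, 2->9, 4->12, 6->5), giving [6, 9, 12, 5].

[6, 9, 12, 5]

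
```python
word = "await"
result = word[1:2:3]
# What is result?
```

word has length 5. The slice word[1:2:3] selects indices [1] (1->'w'), giving 'w'.

'w'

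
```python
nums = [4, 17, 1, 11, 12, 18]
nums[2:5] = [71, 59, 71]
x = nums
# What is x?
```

nums starts as [4, 17, 1, 11, 12, 18] (length 6). The slice nums[2:5] covers indices [2, 3, 4] with values [1, 11, 12]. Replacing that slice with [71, 59, 71] (same length) produces [4, 17, 71, 59, 71, 18].

[4, 17, 71, 59, 71, 18]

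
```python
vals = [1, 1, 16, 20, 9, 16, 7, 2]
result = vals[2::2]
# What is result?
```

vals has length 8. The slice vals[2::2] selects indices [2, 4, 6] (2->16, 4->9, 6->7), giving [16, 9, 7].

[16, 9, 7]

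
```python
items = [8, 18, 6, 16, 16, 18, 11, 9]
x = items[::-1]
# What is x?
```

items has length 8. The slice items[::-1] selects indices [7, 6, 5, 4, 3, 2, 1, 0] (7->9, 6->11, 5->18, 4->16, 3->16, 2->6, 1->18, 0->8), giving [9, 11, 18, 16, 16, 6, 18, 8].

[9, 11, 18, 16, 16, 6, 18, 8]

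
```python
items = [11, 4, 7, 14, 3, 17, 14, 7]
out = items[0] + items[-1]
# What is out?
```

items has length 8. items[0] = 11.
items has length 8. Negative index -1 maps to positive index 8 + (-1) = 7. items[7] = 7.
Sum: 11 + 7 = 18.

18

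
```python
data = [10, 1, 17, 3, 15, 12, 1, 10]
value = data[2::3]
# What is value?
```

data has length 8. The slice data[2::3] selects indices [2, 5] (2->17, 5->12), giving [17, 12].

[17, 12]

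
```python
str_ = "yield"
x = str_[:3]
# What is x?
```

str_ has length 5. The slice str_[:3] selects indices [0, 1, 2] (0->'y', 1->'i', 2->'e'), giving 'yie'.

'yie'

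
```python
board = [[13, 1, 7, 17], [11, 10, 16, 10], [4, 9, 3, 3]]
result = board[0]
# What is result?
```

board has 3 rows. Row 0 is [13, 1, 7, 17].

[13, 1, 7, 17]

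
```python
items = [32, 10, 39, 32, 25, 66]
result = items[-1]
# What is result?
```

items has length 6. Negative index -1 maps to positive index 6 + (-1) = 5. items[5] = 66.

66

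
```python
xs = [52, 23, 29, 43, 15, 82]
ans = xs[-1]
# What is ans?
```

xs has length 6. Negative index -1 maps to positive index 6 + (-1) = 5. xs[5] = 82.

82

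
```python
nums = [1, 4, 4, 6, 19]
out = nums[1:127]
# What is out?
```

nums has length 5. The slice nums[1:127] selects indices [1, 2, 3, 4] (1->4, 2->4, 3->6, 4->19), giving [4, 4, 6, 19].

[4, 4, 6, 19]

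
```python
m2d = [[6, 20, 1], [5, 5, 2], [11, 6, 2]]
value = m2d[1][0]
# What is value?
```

m2d[1] = [5, 5, 2]. Taking column 0 of that row yields 5.

5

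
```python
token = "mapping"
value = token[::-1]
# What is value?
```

token has length 7. The slice token[::-1] selects indices [6, 5, 4, 3, 2, 1, 0] (6->'g', 5->'n', 4->'i', 3->'p', 2->'p', 1->'a', 0->'m'), giving 'gnippam'.

'gnippam'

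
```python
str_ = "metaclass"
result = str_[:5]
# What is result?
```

str_ has length 9. The slice str_[:5] selects indices [0, 1, 2, 3, 4] (0->'m', 1->'e', 2->'t', 3->'a', 4->'c'), giving 'metac'.

'metac'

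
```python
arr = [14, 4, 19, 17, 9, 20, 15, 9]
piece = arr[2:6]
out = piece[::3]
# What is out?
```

arr has length 8. The slice arr[2:6] selects indices [2, 3, 4, 5] (2->19, 3->17, 4->9, 5->20), giving [19, 17, 9, 20]. So piece = [19, 17, 9, 20]. piece has length 4. The slice piece[::3] selects indices [0, 3] (0->19, 3->20), giving [19, 20].

[19, 20]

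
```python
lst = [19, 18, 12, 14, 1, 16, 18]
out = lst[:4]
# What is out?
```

lst has length 7. The slice lst[:4] selects indices [0, 1, 2, 3] (0->19, 1->18, 2->12, 3->14), giving [19, 18, 12, 14].

[19, 18, 12, 14]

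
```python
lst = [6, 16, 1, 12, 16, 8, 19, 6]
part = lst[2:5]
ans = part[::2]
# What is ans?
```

lst has length 8. The slice lst[2:5] selects indices [2, 3, 4] (2->1, 3->12, 4->16), giving [1, 12, 16]. So part = [1, 12, 16]. part has length 3. The slice part[::2] selects indices [0, 2] (0->1, 2->16), giving [1, 16].

[1, 16]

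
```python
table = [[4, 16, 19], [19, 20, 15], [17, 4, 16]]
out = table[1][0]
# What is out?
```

table[1] = [19, 20, 15]. Taking column 0 of that row yields 19.

19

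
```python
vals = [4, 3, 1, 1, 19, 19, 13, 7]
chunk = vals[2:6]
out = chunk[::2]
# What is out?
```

vals has length 8. The slice vals[2:6] selects indices [2, 3, 4, 5] (2->1, 3->1, 4->19, 5->19), giving [1, 1, 19, 19]. So chunk = [1, 1, 19, 19]. chunk has length 4. The slice chunk[::2] selects indices [0, 2] (0->1, 2->19), giving [1, 19].

[1, 19]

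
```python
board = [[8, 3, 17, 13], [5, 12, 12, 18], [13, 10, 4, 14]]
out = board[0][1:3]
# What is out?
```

board[0] = [8, 3, 17, 13]. board[0] has length 4. The slice board[0][1:3] selects indices [1, 2] (1->3, 2->17), giving [3, 17].

[3, 17]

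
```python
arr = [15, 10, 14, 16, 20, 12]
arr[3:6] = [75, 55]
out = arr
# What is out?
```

arr starts as [15, 10, 14, 16, 20, 12] (length 6). The slice arr[3:6] covers indices [3, 4, 5] with values [16, 20, 12]. Replacing that slice with [75, 55] (different length) produces [15, 10, 14, 75, 55].

[15, 10, 14, 75, 55]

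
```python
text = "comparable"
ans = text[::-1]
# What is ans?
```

text has length 10. The slice text[::-1] selects indices [9, 8, 7, 6, 5, 4, 3, 2, 1, 0] (9->'e', 8->'l', 7->'b', 6->'a', 5->'r', 4->'a', 3->'p', 2->'m', 1->'o', 0->'c'), giving 'elbarapmoc'.

'elbarapmoc'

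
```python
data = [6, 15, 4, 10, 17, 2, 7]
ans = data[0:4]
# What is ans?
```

data has length 7. The slice data[0:4] selects indices [0, 1, 2, 3] (0->6, 1->15, 2->4, 3->10), giving [6, 15, 4, 10].

[6, 15, 4, 10]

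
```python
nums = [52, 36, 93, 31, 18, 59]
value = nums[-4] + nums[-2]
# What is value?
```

nums has length 6. Negative index -4 maps to positive index 6 + (-4) = 2. nums[2] = 93.
nums has length 6. Negative index -2 maps to positive index 6 + (-2) = 4. nums[4] = 18.
Sum: 93 + 18 = 111.

111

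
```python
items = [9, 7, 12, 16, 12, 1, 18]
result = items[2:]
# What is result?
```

items has length 7. The slice items[2:] selects indices [2, 3, 4, 5, 6] (2->12, 3->16, 4->12, 5->1, 6->18), giving [12, 16, 12, 1, 18].

[12, 16, 12, 1, 18]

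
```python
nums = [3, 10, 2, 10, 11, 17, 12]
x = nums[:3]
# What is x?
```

nums has length 7. The slice nums[:3] selects indices [0, 1, 2] (0->3, 1->10, 2->2), giving [3, 10, 2].

[3, 10, 2]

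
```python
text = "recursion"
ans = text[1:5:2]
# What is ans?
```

text has length 9. The slice text[1:5:2] selects indices [1, 3] (1->'e', 3->'u'), giving 'eu'.

'eu'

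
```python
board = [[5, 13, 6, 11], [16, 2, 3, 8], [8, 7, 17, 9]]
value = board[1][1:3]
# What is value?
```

board[1] = [16, 2, 3, 8]. board[1] has length 4. The slice board[1][1:3] selects indices [1, 2] (1->2, 2->3), giving [2, 3].

[2, 3]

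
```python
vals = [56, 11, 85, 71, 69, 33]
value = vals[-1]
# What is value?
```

vals has length 6. Negative index -1 maps to positive index 6 + (-1) = 5. vals[5] = 33.

33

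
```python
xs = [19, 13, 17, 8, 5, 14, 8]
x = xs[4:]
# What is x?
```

xs has length 7. The slice xs[4:] selects indices [4, 5, 6] (4->5, 5->14, 6->8), giving [5, 14, 8].

[5, 14, 8]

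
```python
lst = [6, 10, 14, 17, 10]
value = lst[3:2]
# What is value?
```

lst has length 5. The slice lst[3:2] resolves to an empty index range, so the result is [].

[]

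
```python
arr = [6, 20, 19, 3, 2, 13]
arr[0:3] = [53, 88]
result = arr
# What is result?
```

arr starts as [6, 20, 19, 3, 2, 13] (length 6). The slice arr[0:3] covers indices [0, 1, 2] with values [6, 20, 19]. Replacing that slice with [53, 88] (different length) produces [53, 88, 3, 2, 13].

[53, 88, 3, 2, 13]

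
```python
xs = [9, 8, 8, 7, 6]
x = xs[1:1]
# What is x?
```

xs has length 5. The slice xs[1:1] resolves to an empty index range, so the result is [].

[]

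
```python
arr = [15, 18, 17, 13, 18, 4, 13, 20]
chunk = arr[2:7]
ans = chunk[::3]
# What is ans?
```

arr has length 8. The slice arr[2:7] selects indices [2, 3, 4, 5, 6] (2->17, 3->13, 4->18, 5->4, 6->13), giving [17, 13, 18, 4, 13]. So chunk = [17, 13, 18, 4, 13]. chunk has length 5. The slice chunk[::3] selects indices [0, 3] (0->17, 3->4), giving [17, 4].

[17, 4]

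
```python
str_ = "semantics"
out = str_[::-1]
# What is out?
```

str_ has length 9. The slice str_[::-1] selects indices [8, 7, 6, 5, 4, 3, 2, 1, 0] (8->'s', 7->'c', 6->'i', 5->'t', 4->'n', 3->'a', 2->'m', 1->'e', 0->'s'), giving 'scitnames'.

'scitnames'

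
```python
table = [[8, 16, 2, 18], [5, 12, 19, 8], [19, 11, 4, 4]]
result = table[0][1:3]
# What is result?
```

table[0] = [8, 16, 2, 18]. table[0] has length 4. The slice table[0][1:3] selects indices [1, 2] (1->16, 2->2), giving [16, 2].

[16, 2]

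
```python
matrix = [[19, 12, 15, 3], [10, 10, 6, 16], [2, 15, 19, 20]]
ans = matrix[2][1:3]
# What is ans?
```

matrix[2] = [2, 15, 19, 20]. matrix[2] has length 4. The slice matrix[2][1:3] selects indices [1, 2] (1->15, 2->19), giving [15, 19].

[15, 19]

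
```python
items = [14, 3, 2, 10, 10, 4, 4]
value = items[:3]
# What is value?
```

items has length 7. The slice items[:3] selects indices [0, 1, 2] (0->14, 1->3, 2->2), giving [14, 3, 2].

[14, 3, 2]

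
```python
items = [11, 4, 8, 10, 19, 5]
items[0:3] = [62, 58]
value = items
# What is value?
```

items starts as [11, 4, 8, 10, 19, 5] (length 6). The slice items[0:3] covers indices [0, 1, 2] with values [11, 4, 8]. Replacing that slice with [62, 58] (different length) produces [62, 58, 10, 19, 5].

[62, 58, 10, 19, 5]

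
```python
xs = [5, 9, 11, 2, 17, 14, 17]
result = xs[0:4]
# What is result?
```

xs has length 7. The slice xs[0:4] selects indices [0, 1, 2, 3] (0->5, 1->9, 2->11, 3->2), giving [5, 9, 11, 2].

[5, 9, 11, 2]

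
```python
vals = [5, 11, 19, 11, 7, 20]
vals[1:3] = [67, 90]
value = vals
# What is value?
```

vals starts as [5, 11, 19, 11, 7, 20] (length 6). The slice vals[1:3] covers indices [1, 2] with values [11, 19]. Replacing that slice with [67, 90] (same length) produces [5, 67, 90, 11, 7, 20].

[5, 67, 90, 11, 7, 20]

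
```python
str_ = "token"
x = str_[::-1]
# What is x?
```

str_ has length 5. The slice str_[::-1] selects indices [4, 3, 2, 1, 0] (4->'n', 3->'e', 2->'k', 1->'o', 0->'t'), giving 'nekot'.

'nekot'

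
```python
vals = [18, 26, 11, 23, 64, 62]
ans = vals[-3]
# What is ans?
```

vals has length 6. Negative index -3 maps to positive index 6 + (-3) = 3. vals[3] = 23.

23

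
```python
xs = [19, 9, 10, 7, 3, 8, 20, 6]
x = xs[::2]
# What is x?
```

xs has length 8. The slice xs[::2] selects indices [0, 2, 4, 6] (0->19, 2->10, 4->3, 6->20), giving [19, 10, 3, 20].

[19, 10, 3, 20]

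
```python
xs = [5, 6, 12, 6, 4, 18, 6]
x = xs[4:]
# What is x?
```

xs has length 7. The slice xs[4:] selects indices [4, 5, 6] (4->4, 5->18, 6->6), giving [4, 18, 6].

[4, 18, 6]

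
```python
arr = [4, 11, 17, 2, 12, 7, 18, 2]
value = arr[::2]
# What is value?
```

arr has length 8. The slice arr[::2] selects indices [0, 2, 4, 6] (0->4, 2->17, 4->12, 6->18), giving [4, 17, 12, 18].

[4, 17, 12, 18]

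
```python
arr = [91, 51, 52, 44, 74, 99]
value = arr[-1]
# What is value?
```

arr has length 6. Negative index -1 maps to positive index 6 + (-1) = 5. arr[5] = 99.

99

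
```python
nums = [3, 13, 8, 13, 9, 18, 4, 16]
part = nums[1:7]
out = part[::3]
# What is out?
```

nums has length 8. The slice nums[1:7] selects indices [1, 2, 3, 4, 5, 6] (1->13, 2->8, 3->13, 4->9, 5->18, 6->4), giving [13, 8, 13, 9, 18, 4]. So part = [13, 8, 13, 9, 18, 4]. part has length 6. The slice part[::3] selects indices [0, 3] (0->13, 3->9), giving [13, 9].

[13, 9]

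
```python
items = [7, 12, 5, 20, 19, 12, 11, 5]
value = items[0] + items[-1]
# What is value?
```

items has length 8. items[0] = 7.
items has length 8. Negative index -1 maps to positive index 8 + (-1) = 7. items[7] = 5.
Sum: 7 + 5 = 12.

12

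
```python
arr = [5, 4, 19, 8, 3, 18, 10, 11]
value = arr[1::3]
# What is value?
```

arr has length 8. The slice arr[1::3] selects indices [1, 4, 7] (1->4, 4->3, 7->11), giving [4, 3, 11].

[4, 3, 11]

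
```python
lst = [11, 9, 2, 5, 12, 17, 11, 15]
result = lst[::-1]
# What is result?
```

lst has length 8. The slice lst[::-1] selects indices [7, 6, 5, 4, 3, 2, 1, 0] (7->15, 6->11, 5->17, 4->12, 3->5, 2->2, 1->9, 0->11), giving [15, 11, 17, 12, 5, 2, 9, 11].

[15, 11, 17, 12, 5, 2, 9, 11]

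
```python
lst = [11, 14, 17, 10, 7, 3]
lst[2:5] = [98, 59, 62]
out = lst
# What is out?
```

lst starts as [11, 14, 17, 10, 7, 3] (length 6). The slice lst[2:5] covers indices [2, 3, 4] with values [17, 10, 7]. Replacing that slice with [98, 59, 62] (same length) produces [11, 14, 98, 59, 62, 3].

[11, 14, 98, 59, 62, 3]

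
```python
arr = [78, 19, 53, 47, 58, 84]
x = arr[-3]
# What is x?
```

arr has length 6. Negative index -3 maps to positive index 6 + (-3) = 3. arr[3] = 47.

47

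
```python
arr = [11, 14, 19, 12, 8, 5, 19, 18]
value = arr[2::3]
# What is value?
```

arr has length 8. The slice arr[2::3] selects indices [2, 5] (2->19, 5->5), giving [19, 5].

[19, 5]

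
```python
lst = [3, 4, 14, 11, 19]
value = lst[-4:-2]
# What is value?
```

lst has length 5. The slice lst[-4:-2] selects indices [1, 2] (1->4, 2->14), giving [4, 14].

[4, 14]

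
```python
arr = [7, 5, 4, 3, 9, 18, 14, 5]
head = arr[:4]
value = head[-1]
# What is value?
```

arr has length 8. The slice arr[:4] selects indices [0, 1, 2, 3] (0->7, 1->5, 2->4, 3->3), giving [7, 5, 4, 3]. So head = [7, 5, 4, 3]. Then head[-1] = 3.

3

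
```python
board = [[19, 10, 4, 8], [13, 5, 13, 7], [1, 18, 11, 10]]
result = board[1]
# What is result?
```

board has 3 rows. Row 1 is [13, 5, 13, 7].

[13, 5, 13, 7]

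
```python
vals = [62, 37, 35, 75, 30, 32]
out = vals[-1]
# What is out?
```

vals has length 6. Negative index -1 maps to positive index 6 + (-1) = 5. vals[5] = 32.

32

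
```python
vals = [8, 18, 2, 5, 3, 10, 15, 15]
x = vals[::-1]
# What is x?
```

vals has length 8. The slice vals[::-1] selects indices [7, 6, 5, 4, 3, 2, 1, 0] (7->15, 6->15, 5->10, 4->3, 3->5, 2->2, 1->18, 0->8), giving [15, 15, 10, 3, 5, 2, 18, 8].

[15, 15, 10, 3, 5, 2, 18, 8]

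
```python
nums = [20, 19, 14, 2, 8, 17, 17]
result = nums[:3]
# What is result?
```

nums has length 7. The slice nums[:3] selects indices [0, 1, 2] (0->20, 1->19, 2->14), giving [20, 19, 14].

[20, 19, 14]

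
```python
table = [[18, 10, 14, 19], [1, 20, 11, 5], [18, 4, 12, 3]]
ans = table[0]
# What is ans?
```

table has 3 rows. Row 0 is [18, 10, 14, 19].

[18, 10, 14, 19]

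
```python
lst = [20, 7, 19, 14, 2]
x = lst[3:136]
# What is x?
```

lst has length 5. The slice lst[3:136] selects indices [3, 4] (3->14, 4->2), giving [14, 2].

[14, 2]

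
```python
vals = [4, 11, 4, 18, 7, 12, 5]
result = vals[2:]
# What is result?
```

vals has length 7. The slice vals[2:] selects indices [2, 3, 4, 5, 6] (2->4, 3->18, 4->7, 5->12, 6->5), giving [4, 18, 7, 12, 5].

[4, 18, 7, 12, 5]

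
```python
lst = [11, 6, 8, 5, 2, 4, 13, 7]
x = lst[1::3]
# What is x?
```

lst has length 8. The slice lst[1::3] selects indices [1, 4, 7] (1->6, 4->2, 7->7), giving [6, 2, 7].

[6, 2, 7]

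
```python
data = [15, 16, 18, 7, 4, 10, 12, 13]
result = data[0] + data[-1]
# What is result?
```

data has length 8. data[0] = 15.
data has length 8. Negative index -1 maps to positive index 8 + (-1) = 7. data[7] = 13.
Sum: 15 + 13 = 28.

28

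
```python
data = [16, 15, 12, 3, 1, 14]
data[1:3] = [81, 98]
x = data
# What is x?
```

data starts as [16, 15, 12, 3, 1, 14] (length 6). The slice data[1:3] covers indices [1, 2] with values [15, 12]. Replacing that slice with [81, 98] (same length) produces [16, 81, 98, 3, 1, 14].

[16, 81, 98, 3, 1, 14]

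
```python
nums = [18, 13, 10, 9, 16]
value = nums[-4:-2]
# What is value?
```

nums has length 5. The slice nums[-4:-2] selects indices [1, 2] (1->13, 2->10), giving [13, 10].

[13, 10]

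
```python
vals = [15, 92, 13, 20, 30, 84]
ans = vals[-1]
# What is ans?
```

vals has length 6. Negative index -1 maps to positive index 6 + (-1) = 5. vals[5] = 84.

84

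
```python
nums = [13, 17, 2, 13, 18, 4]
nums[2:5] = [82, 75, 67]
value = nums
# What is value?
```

nums starts as [13, 17, 2, 13, 18, 4] (length 6). The slice nums[2:5] covers indices [2, 3, 4] with values [2, 13, 18]. Replacing that slice with [82, 75, 67] (same length) produces [13, 17, 82, 75, 67, 4].

[13, 17, 82, 75, 67, 4]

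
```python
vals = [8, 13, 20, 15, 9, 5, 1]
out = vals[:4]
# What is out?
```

vals has length 7. The slice vals[:4] selects indices [0, 1, 2, 3] (0->8, 1->13, 2->20, 3->15), giving [8, 13, 20, 15].

[8, 13, 20, 15]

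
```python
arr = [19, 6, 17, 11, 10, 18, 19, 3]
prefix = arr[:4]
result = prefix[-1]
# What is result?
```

arr has length 8. The slice arr[:4] selects indices [0, 1, 2, 3] (0->19, 1->6, 2->17, 3->11), giving [19, 6, 17, 11]. So prefix = [19, 6, 17, 11]. Then prefix[-1] = 11.

11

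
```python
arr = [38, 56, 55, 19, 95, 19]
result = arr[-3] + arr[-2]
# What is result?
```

arr has length 6. Negative index -3 maps to positive index 6 + (-3) = 3. arr[3] = 19.
arr has length 6. Negative index -2 maps to positive index 6 + (-2) = 4. arr[4] = 95.
Sum: 19 + 95 = 114.

114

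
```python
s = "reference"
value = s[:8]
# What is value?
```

s has length 9. The slice s[:8] selects indices [0, 1, 2, 3, 4, 5, 6, 7] (0->'r', 1->'e', 2->'f', 3->'e', 4->'r', 5->'e', 6->'n', 7->'c'), giving 'referenc'.

'referenc'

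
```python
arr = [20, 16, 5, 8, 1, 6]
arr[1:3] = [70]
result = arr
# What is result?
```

arr starts as [20, 16, 5, 8, 1, 6] (length 6). The slice arr[1:3] covers indices [1, 2] with values [16, 5]. Replacing that slice with [70] (different length) produces [20, 70, 8, 1, 6].

[20, 70, 8, 1, 6]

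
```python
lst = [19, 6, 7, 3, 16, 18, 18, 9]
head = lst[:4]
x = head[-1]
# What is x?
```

lst has length 8. The slice lst[:4] selects indices [0, 1, 2, 3] (0->19, 1->6, 2->7, 3->3), giving [19, 6, 7, 3]. So head = [19, 6, 7, 3]. Then head[-1] = 3.

3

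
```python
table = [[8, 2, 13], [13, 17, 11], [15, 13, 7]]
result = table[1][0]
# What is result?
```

table[1] = [13, 17, 11]. Taking column 0 of that row yields 13.

13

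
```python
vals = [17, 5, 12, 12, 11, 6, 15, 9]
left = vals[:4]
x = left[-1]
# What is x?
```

vals has length 8. The slice vals[:4] selects indices [0, 1, 2, 3] (0->17, 1->5, 2->12, 3->12), giving [17, 5, 12, 12]. So left = [17, 5, 12, 12]. Then left[-1] = 12.

12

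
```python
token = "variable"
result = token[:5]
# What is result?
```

token has length 8. The slice token[:5] selects indices [0, 1, 2, 3, 4] (0->'v', 1->'a', 2->'r', 3->'i', 4->'a'), giving 'varia'.

'varia'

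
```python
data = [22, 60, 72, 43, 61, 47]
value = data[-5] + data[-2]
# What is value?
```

data has length 6. Negative index -5 maps to positive index 6 + (-5) = 1. data[1] = 60.
data has length 6. Negative index -2 maps to positive index 6 + (-2) = 4. data[4] = 61.
Sum: 60 + 61 = 121.

121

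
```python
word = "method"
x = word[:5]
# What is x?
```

word has length 6. The slice word[:5] selects indices [0, 1, 2, 3, 4] (0->'m', 1->'e', 2->'t', 3->'h', 4->'o'), giving 'metho'.

'metho'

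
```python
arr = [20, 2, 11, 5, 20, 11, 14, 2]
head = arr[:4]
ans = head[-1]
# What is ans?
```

arr has length 8. The slice arr[:4] selects indices [0, 1, 2, 3] (0->20, 1->2, 2->11, 3->5), giving [20, 2, 11, 5]. So head = [20, 2, 11, 5]. Then head[-1] = 5.

5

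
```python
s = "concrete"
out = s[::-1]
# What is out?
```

s has length 8. The slice s[::-1] selects indices [7, 6, 5, 4, 3, 2, 1, 0] (7->'e', 6->'t', 5->'e', 4->'r', 3->'c', 2->'n', 1->'o', 0->'c'), giving 'etercnoc'.

'etercnoc'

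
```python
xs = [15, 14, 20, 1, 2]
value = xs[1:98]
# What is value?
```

xs has length 5. The slice xs[1:98] selects indices [1, 2, 3, 4] (1->14, 2->20, 3->1, 4->2), giving [14, 20, 1, 2].

[14, 20, 1, 2]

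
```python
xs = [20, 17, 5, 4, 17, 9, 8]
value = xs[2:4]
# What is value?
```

xs has length 7. The slice xs[2:4] selects indices [2, 3] (2->5, 3->4), giving [5, 4].

[5, 4]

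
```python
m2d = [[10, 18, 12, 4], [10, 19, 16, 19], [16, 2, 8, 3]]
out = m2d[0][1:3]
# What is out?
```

m2d[0] = [10, 18, 12, 4]. m2d[0] has length 4. The slice m2d[0][1:3] selects indices [1, 2] (1->18, 2->12), giving [18, 12].

[18, 12]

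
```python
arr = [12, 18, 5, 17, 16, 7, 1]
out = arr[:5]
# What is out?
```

arr has length 7. The slice arr[:5] selects indices [0, 1, 2, 3, 4] (0->12, 1->18, 2->5, 3->17, 4->16), giving [12, 18, 5, 17, 16].

[12, 18, 5, 17, 16]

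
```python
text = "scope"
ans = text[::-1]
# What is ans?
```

text has length 5. The slice text[::-1] selects indices [4, 3, 2, 1, 0] (4->'e', 3->'p', 2->'o', 1->'c', 0->'s'), giving 'epocs'.

'epocs'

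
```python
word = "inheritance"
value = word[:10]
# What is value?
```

word has length 11. The slice word[:10] selects indices [0, 1, 2, 3, 4, 5, 6, 7, 8, 9] (0->'i', 1->'n', 2->'h', 3->'e', 4->'r', 5->'i', 6->'t', 7->'a', 8->'n', 9->'c'), giving 'inheritanc'.

'inheritanc'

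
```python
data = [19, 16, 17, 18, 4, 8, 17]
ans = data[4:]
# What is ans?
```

data has length 7. The slice data[4:] selects indices [4, 5, 6] (4->4, 5->8, 6->17), giving [4, 8, 17].

[4, 8, 17]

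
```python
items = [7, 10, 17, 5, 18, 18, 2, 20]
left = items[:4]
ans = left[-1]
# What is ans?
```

items has length 8. The slice items[:4] selects indices [0, 1, 2, 3] (0->7, 1->10, 2->17, 3->5), giving [7, 10, 17, 5]. So left = [7, 10, 17, 5]. Then left[-1] = 5.

5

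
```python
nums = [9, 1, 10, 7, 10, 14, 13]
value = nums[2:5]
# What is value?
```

nums has length 7. The slice nums[2:5] selects indices [2, 3, 4] (2->10, 3->7, 4->10), giving [10, 7, 10].

[10, 7, 10]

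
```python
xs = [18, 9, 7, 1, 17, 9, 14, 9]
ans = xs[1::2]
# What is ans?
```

xs has length 8. The slice xs[1::2] selects indices [1, 3, 5, 7] (1->9, 3->1, 5->9, 7->9), giving [9, 1, 9, 9].

[9, 1, 9, 9]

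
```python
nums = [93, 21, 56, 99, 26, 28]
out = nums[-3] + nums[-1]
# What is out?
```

nums has length 6. Negative index -3 maps to positive index 6 + (-3) = 3. nums[3] = 99.
nums has length 6. Negative index -1 maps to positive index 6 + (-1) = 5. nums[5] = 28.
Sum: 99 + 28 = 127.

127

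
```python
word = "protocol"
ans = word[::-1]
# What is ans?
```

word has length 8. The slice word[::-1] selects indices [7, 6, 5, 4, 3, 2, 1, 0] (7->'l', 6->'o', 5->'c', 4->'o', 3->'t', 2->'o', 1->'r', 0->'p'), giving 'locotorp'.

'locotorp'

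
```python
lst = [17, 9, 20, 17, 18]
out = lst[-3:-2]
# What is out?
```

lst has length 5. The slice lst[-3:-2] selects indices [2] (2->20), giving [20].

[20]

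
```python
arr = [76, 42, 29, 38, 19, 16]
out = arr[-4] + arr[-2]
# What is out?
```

arr has length 6. Negative index -4 maps to positive index 6 + (-4) = 2. arr[2] = 29.
arr has length 6. Negative index -2 maps to positive index 6 + (-2) = 4. arr[4] = 19.
Sum: 29 + 19 = 48.

48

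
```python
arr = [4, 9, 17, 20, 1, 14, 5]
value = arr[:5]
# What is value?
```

arr has length 7. The slice arr[:5] selects indices [0, 1, 2, 3, 4] (0->4, 1->9, 2->17, 3->20, 4->1), giving [4, 9, 17, 20, 1].

[4, 9, 17, 20, 1]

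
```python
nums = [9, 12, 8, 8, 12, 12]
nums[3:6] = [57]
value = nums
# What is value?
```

nums starts as [9, 12, 8, 8, 12, 12] (length 6). The slice nums[3:6] covers indices [3, 4, 5] with values [8, 12, 12]. Replacing that slice with [57] (different length) produces [9, 12, 8, 57].

[9, 12, 8, 57]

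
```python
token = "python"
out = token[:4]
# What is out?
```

token has length 6. The slice token[:4] selects indices [0, 1, 2, 3] (0->'p', 1->'y', 2->'t', 3->'h'), giving 'pyth'.

'pyth'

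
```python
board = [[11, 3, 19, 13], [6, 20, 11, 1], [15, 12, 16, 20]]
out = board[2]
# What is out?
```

board has 3 rows. Row 2 is [15, 12, 16, 20].

[15, 12, 16, 20]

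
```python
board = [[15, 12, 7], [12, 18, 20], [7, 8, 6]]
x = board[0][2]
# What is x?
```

board[0] = [15, 12, 7]. Taking column 2 of that row yields 7.

7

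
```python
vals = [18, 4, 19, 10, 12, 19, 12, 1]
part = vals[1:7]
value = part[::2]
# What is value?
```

vals has length 8. The slice vals[1:7] selects indices [1, 2, 3, 4, 5, 6] (1->4, 2->19, 3->10, 4->12, 5->19, 6->12), giving [4, 19, 10, 12, 19, 12]. So part = [4, 19, 10, 12, 19, 12]. part has length 6. The slice part[::2] selects indices [0, 2, 4] (0->4, 2->10, 4->19), giving [4, 10, 19].

[4, 10, 19]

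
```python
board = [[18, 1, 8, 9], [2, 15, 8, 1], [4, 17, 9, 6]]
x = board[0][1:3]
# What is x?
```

board[0] = [18, 1, 8, 9]. board[0] has length 4. The slice board[0][1:3] selects indices [1, 2] (1->1, 2->8), giving [1, 8].

[1, 8]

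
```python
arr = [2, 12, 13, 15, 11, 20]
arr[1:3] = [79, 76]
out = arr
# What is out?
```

arr starts as [2, 12, 13, 15, 11, 20] (length 6). The slice arr[1:3] covers indices [1, 2] with values [12, 13]. Replacing that slice with [79, 76] (same length) produces [2, 79, 76, 15, 11, 20].

[2, 79, 76, 15, 11, 20]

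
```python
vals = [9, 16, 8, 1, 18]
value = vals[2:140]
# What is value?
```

vals has length 5. The slice vals[2:140] selects indices [2, 3, 4] (2->8, 3->1, 4->18), giving [8, 1, 18].

[8, 1, 18]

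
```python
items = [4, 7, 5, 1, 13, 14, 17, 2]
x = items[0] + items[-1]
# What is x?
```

items has length 8. items[0] = 4.
items has length 8. Negative index -1 maps to positive index 8 + (-1) = 7. items[7] = 2.
Sum: 4 + 2 = 6.

6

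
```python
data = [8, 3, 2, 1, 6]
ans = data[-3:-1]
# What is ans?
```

data has length 5. The slice data[-3:-1] selects indices [2, 3] (2->2, 3->1), giving [2, 1].

[2, 1]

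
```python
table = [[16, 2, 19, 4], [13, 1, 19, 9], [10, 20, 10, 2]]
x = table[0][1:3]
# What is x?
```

table[0] = [16, 2, 19, 4]. table[0] has length 4. The slice table[0][1:3] selects indices [1, 2] (1->2, 2->19), giving [2, 19].

[2, 19]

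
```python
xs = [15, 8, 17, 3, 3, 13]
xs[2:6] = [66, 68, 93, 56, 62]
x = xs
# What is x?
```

xs starts as [15, 8, 17, 3, 3, 13] (length 6). The slice xs[2:6] covers indices [2, 3, 4, 5] with values [17, 3, 3, 13]. Replacing that slice with [66, 68, 93, 56, 62] (different length) produces [15, 8, 66, 68, 93, 56, 62].

[15, 8, 66, 68, 93, 56, 62]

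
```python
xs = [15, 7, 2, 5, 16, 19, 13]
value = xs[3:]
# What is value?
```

xs has length 7. The slice xs[3:] selects indices [3, 4, 5, 6] (3->5, 4->16, 5->19, 6->13), giving [5, 16, 19, 13].

[5, 16, 19, 13]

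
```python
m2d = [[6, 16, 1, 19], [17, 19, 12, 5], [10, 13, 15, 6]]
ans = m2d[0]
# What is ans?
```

m2d has 3 rows. Row 0 is [6, 16, 1, 19].

[6, 16, 1, 19]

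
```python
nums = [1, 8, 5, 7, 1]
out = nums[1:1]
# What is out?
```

nums has length 5. The slice nums[1:1] resolves to an empty index range, so the result is [].

[]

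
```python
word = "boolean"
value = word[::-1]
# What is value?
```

word has length 7. The slice word[::-1] selects indices [6, 5, 4, 3, 2, 1, 0] (6->'n', 5->'a', 4->'e', 3->'l', 2->'o', 1->'o', 0->'b'), giving 'naeloob'.

'naeloob'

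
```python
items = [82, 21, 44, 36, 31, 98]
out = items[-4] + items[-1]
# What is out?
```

items has length 6. Negative index -4 maps to positive index 6 + (-4) = 2. items[2] = 44.
items has length 6. Negative index -1 maps to positive index 6 + (-1) = 5. items[5] = 98.
Sum: 44 + 98 = 142.

142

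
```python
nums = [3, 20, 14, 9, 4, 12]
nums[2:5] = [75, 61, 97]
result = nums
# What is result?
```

nums starts as [3, 20, 14, 9, 4, 12] (length 6). The slice nums[2:5] covers indices [2, 3, 4] with values [14, 9, 4]. Replacing that slice with [75, 61, 97] (same length) produces [3, 20, 75, 61, 97, 12].

[3, 20, 75, 61, 97, 12]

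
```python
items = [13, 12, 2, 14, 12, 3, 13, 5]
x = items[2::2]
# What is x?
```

items has length 8. The slice items[2::2] selects indices [2, 4, 6] (2->2, 4->12, 6->13), giving [2, 12, 13].

[2, 12, 13]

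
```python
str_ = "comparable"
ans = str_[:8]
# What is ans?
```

str_ has length 10. The slice str_[:8] selects indices [0, 1, 2, 3, 4, 5, 6, 7] (0->'c', 1->'o', 2->'m', 3->'p', 4->'a', 5->'r', 6->'a', 7->'b'), giving 'comparab'.

'comparab'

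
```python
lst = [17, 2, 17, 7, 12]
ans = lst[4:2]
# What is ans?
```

lst has length 5. The slice lst[4:2] resolves to an empty index range, so the result is [].

[]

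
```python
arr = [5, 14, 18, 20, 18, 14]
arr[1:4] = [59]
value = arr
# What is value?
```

arr starts as [5, 14, 18, 20, 18, 14] (length 6). The slice arr[1:4] covers indices [1, 2, 3] with values [14, 18, 20]. Replacing that slice with [59] (different length) produces [5, 59, 18, 14].

[5, 59, 18, 14]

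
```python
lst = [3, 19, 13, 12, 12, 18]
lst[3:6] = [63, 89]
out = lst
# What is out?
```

lst starts as [3, 19, 13, 12, 12, 18] (length 6). The slice lst[3:6] covers indices [3, 4, 5] with values [12, 12, 18]. Replacing that slice with [63, 89] (different length) produces [3, 19, 13, 63, 89].

[3, 19, 13, 63, 89]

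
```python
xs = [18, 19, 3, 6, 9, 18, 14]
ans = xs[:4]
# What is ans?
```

xs has length 7. The slice xs[:4] selects indices [0, 1, 2, 3] (0->18, 1->19, 2->3, 3->6), giving [18, 19, 3, 6].

[18, 19, 3, 6]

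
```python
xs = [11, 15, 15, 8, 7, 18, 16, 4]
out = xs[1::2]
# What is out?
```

xs has length 8. The slice xs[1::2] selects indices [1, 3, 5, 7] (1->15, 3->8, 5->18, 7->4), giving [15, 8, 18, 4].

[15, 8, 18, 4]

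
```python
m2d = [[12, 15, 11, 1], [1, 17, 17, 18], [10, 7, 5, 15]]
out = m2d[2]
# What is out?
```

m2d has 3 rows. Row 2 is [10, 7, 5, 15].

[10, 7, 5, 15]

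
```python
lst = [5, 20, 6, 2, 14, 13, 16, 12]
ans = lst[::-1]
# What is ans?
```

lst has length 8. The slice lst[::-1] selects indices [7, 6, 5, 4, 3, 2, 1, 0] (7->12, 6->16, 5->13, 4->14, 3->2, 2->6, 1->20, 0->5), giving [12, 16, 13, 14, 2, 6, 20, 5].

[12, 16, 13, 14, 2, 6, 20, 5]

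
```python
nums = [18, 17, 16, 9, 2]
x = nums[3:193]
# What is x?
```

nums has length 5. The slice nums[3:193] selects indices [3, 4] (3->9, 4->2), giving [9, 2].

[9, 2]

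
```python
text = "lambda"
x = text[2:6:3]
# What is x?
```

text has length 6. The slice text[2:6:3] selects indices [2, 5] (2->'m', 5->'a'), giving 'ma'.

'ma'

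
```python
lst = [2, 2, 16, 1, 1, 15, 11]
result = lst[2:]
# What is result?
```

lst has length 7. The slice lst[2:] selects indices [2, 3, 4, 5, 6] (2->16, 3->1, 4->1, 5->15, 6->11), giving [16, 1, 1, 15, 11].

[16, 1, 1, 15, 11]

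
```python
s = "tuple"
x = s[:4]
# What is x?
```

s has length 5. The slice s[:4] selects indices [0, 1, 2, 3] (0->'t', 1->'u', 2->'p', 3->'l'), giving 'tupl'.

'tupl'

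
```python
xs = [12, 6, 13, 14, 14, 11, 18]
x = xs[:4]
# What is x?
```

xs has length 7. The slice xs[:4] selects indices [0, 1, 2, 3] (0->12, 1->6, 2->13, 3->14), giving [12, 6, 13, 14].

[12, 6, 13, 14]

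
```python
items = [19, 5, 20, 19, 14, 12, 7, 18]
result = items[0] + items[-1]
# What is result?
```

items has length 8. items[0] = 19.
items has length 8. Negative index -1 maps to positive index 8 + (-1) = 7. items[7] = 18.
Sum: 19 + 18 = 37.

37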